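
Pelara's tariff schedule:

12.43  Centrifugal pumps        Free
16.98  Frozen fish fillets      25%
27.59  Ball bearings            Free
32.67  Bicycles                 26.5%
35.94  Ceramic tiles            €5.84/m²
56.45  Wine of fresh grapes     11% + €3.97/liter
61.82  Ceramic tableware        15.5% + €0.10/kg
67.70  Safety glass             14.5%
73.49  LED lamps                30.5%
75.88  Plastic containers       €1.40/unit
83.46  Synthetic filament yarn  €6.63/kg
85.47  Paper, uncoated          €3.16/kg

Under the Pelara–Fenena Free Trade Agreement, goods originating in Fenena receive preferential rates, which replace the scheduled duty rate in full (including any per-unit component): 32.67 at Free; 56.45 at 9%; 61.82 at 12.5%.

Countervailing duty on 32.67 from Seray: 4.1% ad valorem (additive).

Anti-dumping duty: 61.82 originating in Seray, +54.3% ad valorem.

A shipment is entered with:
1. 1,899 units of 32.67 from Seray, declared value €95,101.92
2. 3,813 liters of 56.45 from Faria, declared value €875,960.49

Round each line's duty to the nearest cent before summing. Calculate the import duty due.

Line 1 (32.67, Seray, 1,899 units, €95,101.92):
Base rate for 32.67 is 26.5%.
32.67 has an FTA preferential rate, but origin Seray is not Fenena; base rate stands.
Additional duty on 32.67 from Seray: +4.1%. Applied ad valorem rate: 26.5% + 4.1% = 30.6%.
Duty = €95,101.92 × 30.6% = €29,101.19.
Line 2 (56.45, Faria, 3,813 liters, €875,960.49):
Base rate for 56.45 is 11% + €3.97/liter.
56.45 has an FTA preferential rate, but origin Faria is not Fenena; base rate stands.
Duty = €875,960.49 × 11% + 3,813 × €3.97 = €111,493.26.
Total = €29,101.19 + €111,493.26 = €140,594.45.

€140,594.45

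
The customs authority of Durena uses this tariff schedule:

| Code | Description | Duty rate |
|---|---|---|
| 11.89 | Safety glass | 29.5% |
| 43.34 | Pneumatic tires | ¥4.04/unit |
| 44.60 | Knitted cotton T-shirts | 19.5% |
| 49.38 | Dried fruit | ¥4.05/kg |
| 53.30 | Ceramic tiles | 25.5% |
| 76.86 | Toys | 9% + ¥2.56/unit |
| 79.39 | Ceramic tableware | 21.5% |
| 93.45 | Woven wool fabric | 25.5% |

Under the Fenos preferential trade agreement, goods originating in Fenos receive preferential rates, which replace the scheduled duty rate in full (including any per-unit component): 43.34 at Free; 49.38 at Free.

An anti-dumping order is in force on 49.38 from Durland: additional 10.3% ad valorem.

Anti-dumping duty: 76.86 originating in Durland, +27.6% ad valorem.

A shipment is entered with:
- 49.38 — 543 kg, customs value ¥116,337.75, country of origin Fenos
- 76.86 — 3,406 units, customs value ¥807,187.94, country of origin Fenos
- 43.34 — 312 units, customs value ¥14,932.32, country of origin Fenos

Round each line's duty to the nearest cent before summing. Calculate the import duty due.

Line 1 (49.38, Fenos, 543 kg, ¥116,337.75):
Base rate for 49.38 is ¥4.05/kg.
Origin Fenos qualifies under the Durena–Fenos agreement and 49.38 is covered: preferential rate Free applies instead.
The additional-duty order on 49.38 targets Durland, not Fenos; it does not apply.
Duty = ¥116,337.75 × 0% = ¥0.00.
Line 2 (76.86, Fenos, 3,406 units, ¥807,187.94):
Base rate for 76.86 is 9% + ¥2.56/unit.
Origin Fenos is the FTA partner but 76.86 is not on the preference list; base rate stands.
The additional-duty order on 76.86 targets Durland, not Fenos; it does not apply.
Duty = ¥807,187.94 × 9% + 3,406 × ¥2.56 = ¥81,366.27.
Line 3 (43.34, Fenos, 312 units, ¥14,932.32):
Base rate for 43.34 is ¥4.04/unit.
Origin Fenos qualifies under the Durena–Fenos agreement and 43.34 is covered: preferential rate Free applies instead.
Duty = ¥14,932.32 × 0% = ¥0.00.
Total = ¥0.00 + ¥81,366.27 + ¥0.00 = ¥81,366.27.

¥81,366.27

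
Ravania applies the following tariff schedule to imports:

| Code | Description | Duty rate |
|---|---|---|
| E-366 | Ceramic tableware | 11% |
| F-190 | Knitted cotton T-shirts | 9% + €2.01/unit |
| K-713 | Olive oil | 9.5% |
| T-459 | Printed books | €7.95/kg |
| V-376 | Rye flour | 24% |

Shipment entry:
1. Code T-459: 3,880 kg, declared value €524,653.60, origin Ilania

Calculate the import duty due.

€30,846.00

Line 1 (T-459, Ilania, 3,880 kg, €524,653.60):
Base rate for T-459 is €7.95/kg.
Duty = 3,880 × €7.95 = €30,846.00.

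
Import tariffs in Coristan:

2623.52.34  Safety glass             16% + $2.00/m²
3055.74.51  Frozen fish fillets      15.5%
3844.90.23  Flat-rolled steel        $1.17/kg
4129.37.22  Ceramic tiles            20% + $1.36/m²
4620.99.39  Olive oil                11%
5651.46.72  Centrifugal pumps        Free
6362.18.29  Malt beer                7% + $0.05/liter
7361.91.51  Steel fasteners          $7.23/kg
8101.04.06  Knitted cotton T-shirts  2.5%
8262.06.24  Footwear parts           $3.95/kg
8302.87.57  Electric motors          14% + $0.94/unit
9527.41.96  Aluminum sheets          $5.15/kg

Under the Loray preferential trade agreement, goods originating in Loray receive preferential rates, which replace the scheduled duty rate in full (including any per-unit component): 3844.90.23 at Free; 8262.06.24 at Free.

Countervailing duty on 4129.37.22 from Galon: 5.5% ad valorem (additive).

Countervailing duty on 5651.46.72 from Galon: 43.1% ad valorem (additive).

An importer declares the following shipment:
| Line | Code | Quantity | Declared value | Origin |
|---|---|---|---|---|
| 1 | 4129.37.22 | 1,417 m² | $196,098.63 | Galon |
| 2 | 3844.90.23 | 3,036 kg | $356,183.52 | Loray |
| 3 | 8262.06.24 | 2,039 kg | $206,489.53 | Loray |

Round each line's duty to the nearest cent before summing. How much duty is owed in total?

$51,932.27

Line 1 (4129.37.22, Galon, 1,417 m², $196,098.63):
Base rate for 4129.37.22 is 20% + $1.36/m².
Additional duty on 4129.37.22 from Galon: +5.5%. Applied ad valorem rate: 20% + 5.5% = 25.5%.
Duty = $196,098.63 × 25.5% + 1,417 × $1.36 = $51,932.27.
Line 2 (3844.90.23, Loray, 3,036 kg, $356,183.52):
Base rate for 3844.90.23 is $1.17/kg.
Origin Loray qualifies under the Coristan–Loray agreement and 3844.90.23 is covered: preferential rate Free applies instead.
Duty = $356,183.52 × 0% = $0.00.
Line 3 (8262.06.24, Loray, 2,039 kg, $206,489.53):
Base rate for 8262.06.24 is $3.95/kg.
Origin Loray qualifies under the Coristan–Loray agreement and 8262.06.24 is covered: preferential rate Free applies instead.
Duty = $206,489.53 × 0% = $0.00.
Total = $51,932.27 + $0.00 + $0.00 = $51,932.27.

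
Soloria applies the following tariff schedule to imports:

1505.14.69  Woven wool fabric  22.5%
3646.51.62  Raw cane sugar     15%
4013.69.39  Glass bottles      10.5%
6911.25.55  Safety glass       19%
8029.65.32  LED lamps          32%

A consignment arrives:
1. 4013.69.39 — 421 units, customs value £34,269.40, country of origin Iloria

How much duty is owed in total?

£3,598.29

Line 1 (4013.69.39, Iloria, 421 units, £34,269.40):
Base rate for 4013.69.39 is 10.5%.
Duty = £34,269.40 × 10.5% = £3,598.29.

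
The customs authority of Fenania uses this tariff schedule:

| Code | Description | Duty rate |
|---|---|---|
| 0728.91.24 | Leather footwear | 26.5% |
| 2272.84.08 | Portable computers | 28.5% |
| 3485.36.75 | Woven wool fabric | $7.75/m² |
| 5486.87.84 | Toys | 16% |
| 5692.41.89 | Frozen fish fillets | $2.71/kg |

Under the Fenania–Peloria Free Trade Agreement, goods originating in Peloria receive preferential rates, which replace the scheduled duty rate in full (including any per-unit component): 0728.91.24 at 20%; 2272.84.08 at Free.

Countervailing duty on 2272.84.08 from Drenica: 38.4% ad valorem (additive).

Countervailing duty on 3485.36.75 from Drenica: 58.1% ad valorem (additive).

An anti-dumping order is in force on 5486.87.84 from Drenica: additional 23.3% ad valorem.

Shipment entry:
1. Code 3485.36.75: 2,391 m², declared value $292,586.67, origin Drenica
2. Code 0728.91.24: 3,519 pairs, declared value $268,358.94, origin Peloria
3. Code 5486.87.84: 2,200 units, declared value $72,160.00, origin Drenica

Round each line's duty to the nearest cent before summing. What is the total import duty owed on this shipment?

$270,553.78

Line 1 (3485.36.75, Drenica, 2,391 m², $292,586.67):
Base rate for 3485.36.75 is $7.75/m².
Additional duty on 3485.36.75 from Drenica: +58.1% ad valorem. Applied ad valorem rate = 58.1%.
Duty = $292,586.67 × 58.1% + 2,391 × $7.75 = $188,523.11.
Line 2 (0728.91.24, Peloria, 3,519 pairs, $268,358.94):
Base rate for 0728.91.24 is 26.5%.
Origin Peloria qualifies under the Fenania–Peloria agreement and 0728.91.24 is covered: preferential rate 20% applies instead.
Duty = $268,358.94 × 20% = $53,671.79.
Line 3 (5486.87.84, Drenica, 2,200 units, $72,160.00):
Base rate for 5486.87.84 is 16%.
Additional duty on 5486.87.84 from Drenica: +23.3%. Applied ad valorem rate: 16% + 23.3% = 39.3%.
Duty = $72,160.00 × 39.3% = $28,358.88.
Total = $188,523.11 + $53,671.79 + $28,358.88 = $270,553.78.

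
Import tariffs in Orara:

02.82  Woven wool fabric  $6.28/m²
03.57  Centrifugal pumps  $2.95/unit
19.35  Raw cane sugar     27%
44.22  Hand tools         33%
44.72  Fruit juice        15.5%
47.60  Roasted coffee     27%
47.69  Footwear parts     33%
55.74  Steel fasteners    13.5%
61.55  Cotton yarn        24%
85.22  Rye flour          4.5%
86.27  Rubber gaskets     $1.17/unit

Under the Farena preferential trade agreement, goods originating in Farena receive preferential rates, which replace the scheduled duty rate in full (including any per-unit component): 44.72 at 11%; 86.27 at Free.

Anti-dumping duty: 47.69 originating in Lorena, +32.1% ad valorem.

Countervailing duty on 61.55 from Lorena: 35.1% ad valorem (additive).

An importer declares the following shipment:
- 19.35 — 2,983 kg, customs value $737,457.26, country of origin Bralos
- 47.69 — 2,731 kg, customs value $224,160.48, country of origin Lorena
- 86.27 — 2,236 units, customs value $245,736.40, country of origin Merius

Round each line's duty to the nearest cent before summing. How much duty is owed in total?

$347,658.05

Line 1 (19.35, Bralos, 2,983 kg, $737,457.26):
Base rate for 19.35 is 27%.
Duty = $737,457.26 × 27% = $199,113.46.
Line 2 (47.69, Lorena, 2,731 kg, $224,160.48):
Base rate for 47.69 is 33%.
Additional duty on 47.69 from Lorena: +32.1%. Applied ad valorem rate: 33% + 32.1% = 65.1%.
Duty = $224,160.48 × 65.1% = $145,928.47.
Line 3 (86.27, Merius, 2,236 units, $245,736.40):
Base rate for 86.27 is $1.17/unit.
86.27 has an FTA preferential rate, but origin Merius is not Farena; base rate stands.
Duty = 2,236 × $1.17 = $2,616.12.
Total = $199,113.46 + $145,928.47 + $2,616.12 = $347,658.05.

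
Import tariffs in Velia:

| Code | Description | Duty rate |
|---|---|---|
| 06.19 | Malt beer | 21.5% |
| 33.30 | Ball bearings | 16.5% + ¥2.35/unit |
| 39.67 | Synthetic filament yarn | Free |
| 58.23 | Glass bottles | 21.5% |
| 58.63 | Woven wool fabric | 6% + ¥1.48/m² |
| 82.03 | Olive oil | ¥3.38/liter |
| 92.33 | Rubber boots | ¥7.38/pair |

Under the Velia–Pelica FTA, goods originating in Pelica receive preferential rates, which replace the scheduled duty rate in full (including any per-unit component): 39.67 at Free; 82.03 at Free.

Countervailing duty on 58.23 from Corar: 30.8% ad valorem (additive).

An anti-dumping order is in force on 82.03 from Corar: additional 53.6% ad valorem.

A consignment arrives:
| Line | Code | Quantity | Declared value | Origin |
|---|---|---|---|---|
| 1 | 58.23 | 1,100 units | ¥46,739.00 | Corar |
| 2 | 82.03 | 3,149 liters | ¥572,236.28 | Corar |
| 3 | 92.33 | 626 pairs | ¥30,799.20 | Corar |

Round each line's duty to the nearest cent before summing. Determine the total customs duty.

Line 1 (58.23, Corar, 1,100 units, ¥46,739.00):
Base rate for 58.23 is 21.5%.
Additional duty on 58.23 from Corar: +30.8%. Applied ad valorem rate: 21.5% + 30.8% = 52.3%.
Duty = ¥46,739.00 × 52.3% = ¥24,444.50.
Line 2 (82.03, Corar, 3,149 liters, ¥572,236.28):
Base rate for 82.03 is ¥3.38/liter.
82.03 has an FTA preferential rate, but origin Corar is not Pelica; base rate stands.
Additional duty on 82.03 from Corar: +53.6% ad valorem. Applied ad valorem rate = 53.6%.
Duty = ¥572,236.28 × 53.6% + 3,149 × ¥3.38 = ¥317,362.27.
Line 3 (92.33, Corar, 626 pairs, ¥30,799.20):
Base rate for 92.33 is ¥7.38/pair.
Duty = 626 × ¥7.38 = ¥4,619.88.
Total = ¥24,444.50 + ¥317,362.27 + ¥4,619.88 = ¥346,426.65.

¥346,426.65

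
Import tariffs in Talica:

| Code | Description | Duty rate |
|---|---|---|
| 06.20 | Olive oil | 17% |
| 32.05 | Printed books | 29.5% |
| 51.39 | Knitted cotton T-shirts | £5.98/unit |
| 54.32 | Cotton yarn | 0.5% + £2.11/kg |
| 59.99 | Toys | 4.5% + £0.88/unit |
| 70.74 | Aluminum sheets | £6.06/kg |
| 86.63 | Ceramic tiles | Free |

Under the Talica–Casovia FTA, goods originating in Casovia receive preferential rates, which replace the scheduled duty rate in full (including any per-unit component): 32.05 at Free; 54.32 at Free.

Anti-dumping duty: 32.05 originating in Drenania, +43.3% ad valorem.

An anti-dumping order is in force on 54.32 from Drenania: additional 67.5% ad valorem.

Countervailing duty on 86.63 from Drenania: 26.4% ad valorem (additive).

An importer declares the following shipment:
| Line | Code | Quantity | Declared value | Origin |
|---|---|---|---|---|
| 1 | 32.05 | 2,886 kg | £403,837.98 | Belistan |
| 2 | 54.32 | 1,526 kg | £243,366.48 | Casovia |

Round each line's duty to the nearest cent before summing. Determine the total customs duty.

Line 1 (32.05, Belistan, 2,886 kg, £403,837.98):
Base rate for 32.05 is 29.5%.
32.05 has an FTA preferential rate, but origin Belistan is not Casovia; base rate stands.
The additional-duty order on 32.05 targets Drenania, not Belistan; it does not apply.
Duty = £403,837.98 × 29.5% = £119,132.20.
Line 2 (54.32, Casovia, 1,526 kg, £243,366.48):
Base rate for 54.32 is 0.5% + £2.11/kg.
Origin Casovia qualifies under the Talica–Casovia agreement and 54.32 is covered: preferential rate Free applies instead.
The additional-duty order on 54.32 targets Drenania, not Casovia; it does not apply.
Duty = £243,366.48 × 0% = £0.00.
Total = £119,132.20 + £0.00 = £119,132.20.

£119,132.20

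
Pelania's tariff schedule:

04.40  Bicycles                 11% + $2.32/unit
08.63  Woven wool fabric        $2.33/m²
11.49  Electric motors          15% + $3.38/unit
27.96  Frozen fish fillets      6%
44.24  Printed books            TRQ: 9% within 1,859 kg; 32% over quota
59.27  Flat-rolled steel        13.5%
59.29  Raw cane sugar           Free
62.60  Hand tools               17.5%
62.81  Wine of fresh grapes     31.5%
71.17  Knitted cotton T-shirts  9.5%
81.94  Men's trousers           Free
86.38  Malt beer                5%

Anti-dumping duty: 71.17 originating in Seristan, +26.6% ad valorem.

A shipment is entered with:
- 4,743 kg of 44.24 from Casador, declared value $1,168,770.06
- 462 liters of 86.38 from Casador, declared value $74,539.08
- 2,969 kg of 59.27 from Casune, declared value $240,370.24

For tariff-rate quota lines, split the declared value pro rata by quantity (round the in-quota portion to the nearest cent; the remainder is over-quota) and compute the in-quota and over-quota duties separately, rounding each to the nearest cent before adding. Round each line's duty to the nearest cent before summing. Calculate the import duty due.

Line 1 (44.24, Casador, 4,743 kg, $1,168,770.06):
Code 44.24 is under a tariff-rate quota (threshold 1,859 kg). In-quota: 1,859 kg at 9%; over-quota: 2,884 kg at 32%.
Pro-rata value split: in-quota = $1,168,770.06 × 1,859/4,743 = $458,094.78; over-quota = $1,168,770.06 − $458,094.78 = $710,675.28.
In-quota duty = $458,094.78 × 9% = $41,228.53. Over-quota duty = $710,675.28 × 32% = $227,416.09.
Line duty = $41,228.53 + $227,416.09 = $268,644.62.
Line 2 (86.38, Casador, 462 liters, $74,539.08):
Base rate for 86.38 is 5%.
Duty = $74,539.08 × 5% = $3,726.95.
Line 3 (59.27, Casune, 2,969 kg, $240,370.24):
Base rate for 59.27 is 13.5%.
Duty = $240,370.24 × 13.5% = $32,449.98.
Total = $268,644.62 + $3,726.95 + $32,449.98 = $304,821.55.

$304,821.55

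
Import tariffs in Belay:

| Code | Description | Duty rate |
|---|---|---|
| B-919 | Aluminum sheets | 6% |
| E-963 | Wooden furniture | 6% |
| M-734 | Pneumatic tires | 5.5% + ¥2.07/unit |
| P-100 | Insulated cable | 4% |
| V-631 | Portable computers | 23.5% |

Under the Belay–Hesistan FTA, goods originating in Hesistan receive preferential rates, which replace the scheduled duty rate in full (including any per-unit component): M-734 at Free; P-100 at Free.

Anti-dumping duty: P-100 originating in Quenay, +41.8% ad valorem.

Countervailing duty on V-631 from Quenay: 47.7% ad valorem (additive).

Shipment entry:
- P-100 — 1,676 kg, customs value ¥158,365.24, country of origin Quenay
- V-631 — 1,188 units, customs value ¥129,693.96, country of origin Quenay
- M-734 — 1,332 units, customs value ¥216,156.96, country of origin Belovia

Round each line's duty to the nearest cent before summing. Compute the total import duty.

Line 1 (P-100, Quenay, 1,676 kg, ¥158,365.24):
Base rate for P-100 is 4%.
P-100 has an FTA preferential rate, but origin Quenay is not Hesistan; base rate stands.
Additional duty on P-100 from Quenay: +41.8%. Applied ad valorem rate: 4% + 41.8% = 45.8%.
Duty = ¥158,365.24 × 45.8% = ¥72,531.28.
Line 2 (V-631, Quenay, 1,188 units, ¥129,693.96):
Base rate for V-631 is 23.5%.
Additional duty on V-631 from Quenay: +47.7%. Applied ad valorem rate: 23.5% + 47.7% = 71.2%.
Duty = ¥129,693.96 × 71.2% = ¥92,342.10.
Line 3 (M-734, Belovia, 1,332 units, ¥216,156.96):
Base rate for M-734 is 5.5% + ¥2.07/unit.
M-734 has an FTA preferential rate, but origin Belovia is not Hesistan; base rate stands.
Duty = ¥216,156.96 × 5.5% + 1,332 × ¥2.07 = ¥14,645.87.
Total = ¥72,531.28 + ¥92,342.10 + ¥14,645.87 = ¥179,519.25.

¥179,519.25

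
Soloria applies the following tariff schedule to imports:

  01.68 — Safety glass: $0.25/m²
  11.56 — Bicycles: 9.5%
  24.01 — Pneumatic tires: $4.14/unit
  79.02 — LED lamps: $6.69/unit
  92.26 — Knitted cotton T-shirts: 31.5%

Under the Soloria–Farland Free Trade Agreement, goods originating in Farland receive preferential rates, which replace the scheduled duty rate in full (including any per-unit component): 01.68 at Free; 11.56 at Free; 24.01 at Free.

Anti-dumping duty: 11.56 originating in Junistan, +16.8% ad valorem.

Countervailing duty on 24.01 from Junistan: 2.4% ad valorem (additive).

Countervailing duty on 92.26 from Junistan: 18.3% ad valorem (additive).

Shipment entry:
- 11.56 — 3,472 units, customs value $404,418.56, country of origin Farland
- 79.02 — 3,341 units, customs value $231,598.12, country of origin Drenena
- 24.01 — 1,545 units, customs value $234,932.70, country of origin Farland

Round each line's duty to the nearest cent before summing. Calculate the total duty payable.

$22,351.29

Line 1 (11.56, Farland, 3,472 units, $404,418.56):
Base rate for 11.56 is 9.5%.
Origin Farland qualifies under the Soloria–Farland agreement and 11.56 is covered: preferential rate Free applies instead.
The additional-duty order on 11.56 targets Junistan, not Farland; it does not apply.
Duty = $404,418.56 × 0% = $0.00.
Line 2 (79.02, Drenena, 3,341 units, $231,598.12):
Base rate for 79.02 is $6.69/unit.
Duty = 3,341 × $6.69 = $22,351.29.
Line 3 (24.01, Farland, 1,545 units, $234,932.70):
Base rate for 24.01 is $4.14/unit.
Origin Farland qualifies under the Soloria–Farland agreement and 24.01 is covered: preferential rate Free applies instead.
The additional-duty order on 24.01 targets Junistan, not Farland; it does not apply.
Duty = $234,932.70 × 0% = $0.00.
Total = $0.00 + $22,351.29 + $0.00 = $22,351.29.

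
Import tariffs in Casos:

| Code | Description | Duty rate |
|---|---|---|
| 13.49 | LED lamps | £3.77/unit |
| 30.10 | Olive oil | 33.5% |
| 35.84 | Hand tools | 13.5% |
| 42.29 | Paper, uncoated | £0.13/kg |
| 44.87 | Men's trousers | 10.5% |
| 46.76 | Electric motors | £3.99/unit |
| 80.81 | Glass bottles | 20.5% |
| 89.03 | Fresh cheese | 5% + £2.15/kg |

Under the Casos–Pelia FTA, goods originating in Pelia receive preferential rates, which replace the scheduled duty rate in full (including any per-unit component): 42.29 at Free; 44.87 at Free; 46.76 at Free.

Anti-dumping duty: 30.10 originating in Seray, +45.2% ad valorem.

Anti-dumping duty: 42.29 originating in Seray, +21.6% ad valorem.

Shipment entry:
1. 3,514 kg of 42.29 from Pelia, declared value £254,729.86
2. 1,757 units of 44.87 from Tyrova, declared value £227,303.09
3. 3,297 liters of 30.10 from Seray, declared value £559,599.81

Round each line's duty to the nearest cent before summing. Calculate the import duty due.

£464,271.87

Line 1 (42.29, Pelia, 3,514 kg, £254,729.86):
Base rate for 42.29 is £0.13/kg.
Origin Pelia qualifies under the Casos–Pelia agreement and 42.29 is covered: preferential rate Free applies instead.
The additional-duty order on 42.29 targets Seray, not Pelia; it does not apply.
Duty = £254,729.86 × 0% = £0.00.
Line 2 (44.87, Tyrova, 1,757 units, £227,303.09):
Base rate for 44.87 is 10.5%.
44.87 has an FTA preferential rate, but origin Tyrova is not Pelia; base rate stands.
Duty = £227,303.09 × 10.5% = £23,866.82.
Line 3 (30.10, Seray, 3,297 liters, £559,599.81):
Base rate for 30.10 is 33.5%.
Additional duty on 30.10 from Seray: +45.2%. Applied ad valorem rate: 33.5% + 45.2% = 78.7%.
Duty = £559,599.81 × 78.7% = £440,405.05.
Total = £0.00 + £23,866.82 + £440,405.05 = £464,271.87.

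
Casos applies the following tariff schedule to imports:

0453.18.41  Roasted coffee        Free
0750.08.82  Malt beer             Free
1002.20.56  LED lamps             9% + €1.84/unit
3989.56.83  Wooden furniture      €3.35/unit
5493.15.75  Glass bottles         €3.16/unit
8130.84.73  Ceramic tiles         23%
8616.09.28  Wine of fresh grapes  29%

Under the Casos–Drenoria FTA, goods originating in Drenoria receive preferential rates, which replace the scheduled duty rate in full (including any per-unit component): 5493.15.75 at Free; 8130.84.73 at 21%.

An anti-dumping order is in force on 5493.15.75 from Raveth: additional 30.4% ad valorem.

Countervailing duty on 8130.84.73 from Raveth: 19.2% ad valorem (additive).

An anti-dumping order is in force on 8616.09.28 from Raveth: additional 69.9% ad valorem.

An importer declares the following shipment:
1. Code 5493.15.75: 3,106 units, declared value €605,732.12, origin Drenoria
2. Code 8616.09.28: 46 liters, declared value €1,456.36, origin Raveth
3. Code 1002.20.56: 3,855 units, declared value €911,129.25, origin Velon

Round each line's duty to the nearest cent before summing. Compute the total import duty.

Line 1 (5493.15.75, Drenoria, 3,106 units, €605,732.12):
Base rate for 5493.15.75 is €3.16/unit.
Origin Drenoria qualifies under the Casos–Drenoria agreement and 5493.15.75 is covered: preferential rate Free applies instead.
The additional-duty order on 5493.15.75 targets Raveth, not Drenoria; it does not apply.
Duty = €605,732.12 × 0% = €0.00.
Line 2 (8616.09.28, Raveth, 46 liters, €1,456.36):
Base rate for 8616.09.28 is 29%.
Additional duty on 8616.09.28 from Raveth: +69.9%. Applied ad valorem rate: 29% + 69.9% = 98.9%.
Duty = €1,456.36 × 98.9% = €1,440.34.
Line 3 (1002.20.56, Velon, 3,855 units, €911,129.25):
Base rate for 1002.20.56 is 9% + €1.84/unit.
Duty = €911,129.25 × 9% + 3,855 × €1.84 = €89,094.83.
Total = €0.00 + €1,440.34 + €89,094.83 = €90,535.17.

€90,535.17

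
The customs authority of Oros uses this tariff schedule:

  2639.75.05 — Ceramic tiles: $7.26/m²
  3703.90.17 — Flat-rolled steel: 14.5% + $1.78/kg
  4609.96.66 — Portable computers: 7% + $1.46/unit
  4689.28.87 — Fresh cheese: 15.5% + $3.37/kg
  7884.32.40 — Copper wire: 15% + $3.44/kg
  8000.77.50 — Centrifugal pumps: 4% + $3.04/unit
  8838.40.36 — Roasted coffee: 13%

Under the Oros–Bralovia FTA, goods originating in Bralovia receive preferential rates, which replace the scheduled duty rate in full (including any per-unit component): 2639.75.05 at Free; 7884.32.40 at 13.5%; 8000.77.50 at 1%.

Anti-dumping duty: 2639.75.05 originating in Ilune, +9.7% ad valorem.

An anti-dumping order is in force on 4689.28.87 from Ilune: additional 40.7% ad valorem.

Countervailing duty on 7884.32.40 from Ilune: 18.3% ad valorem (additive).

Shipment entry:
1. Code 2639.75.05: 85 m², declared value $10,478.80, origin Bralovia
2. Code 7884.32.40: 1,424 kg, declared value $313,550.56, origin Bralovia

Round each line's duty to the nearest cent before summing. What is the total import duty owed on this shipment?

$42,329.33

Line 1 (2639.75.05, Bralovia, 85 m², $10,478.80):
Base rate for 2639.75.05 is $7.26/m².
Origin Bralovia qualifies under the Oros–Bralovia agreement and 2639.75.05 is covered: preferential rate Free applies instead.
The additional-duty order on 2639.75.05 targets Ilune, not Bralovia; it does not apply.
Duty = $10,478.80 × 0% = $0.00.
Line 2 (7884.32.40, Bralovia, 1,424 kg, $313,550.56):
Base rate for 7884.32.40 is 15% + $3.44/kg.
Origin Bralovia qualifies under the Oros–Bralovia agreement and 7884.32.40 is covered: preferential rate 13.5% applies instead.
The additional-duty order on 7884.32.40 targets Ilune, not Bralovia; it does not apply.
Duty = $313,550.56 × 13.5% = $42,329.33.
Total = $0.00 + $42,329.33 = $42,329.33.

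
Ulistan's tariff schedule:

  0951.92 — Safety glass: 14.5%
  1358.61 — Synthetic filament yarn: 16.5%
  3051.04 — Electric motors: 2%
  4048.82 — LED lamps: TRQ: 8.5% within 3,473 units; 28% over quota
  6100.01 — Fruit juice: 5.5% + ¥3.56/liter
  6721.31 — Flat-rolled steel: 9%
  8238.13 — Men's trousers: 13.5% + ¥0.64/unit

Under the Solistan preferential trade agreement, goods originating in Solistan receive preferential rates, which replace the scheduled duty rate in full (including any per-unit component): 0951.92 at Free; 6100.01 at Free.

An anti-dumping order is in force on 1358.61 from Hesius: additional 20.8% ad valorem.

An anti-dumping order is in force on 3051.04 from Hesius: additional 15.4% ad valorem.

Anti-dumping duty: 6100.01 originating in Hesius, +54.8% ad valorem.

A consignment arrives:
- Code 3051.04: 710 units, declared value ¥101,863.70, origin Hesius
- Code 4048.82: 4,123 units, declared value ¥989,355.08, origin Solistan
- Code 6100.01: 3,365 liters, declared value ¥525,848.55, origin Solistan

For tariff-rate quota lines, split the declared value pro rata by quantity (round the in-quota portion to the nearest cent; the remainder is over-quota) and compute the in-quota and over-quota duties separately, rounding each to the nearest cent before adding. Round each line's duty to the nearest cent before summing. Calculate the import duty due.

¥132,234.39

Line 1 (3051.04, Hesius, 710 units, ¥101,863.70):
Base rate for 3051.04 is 2%.
Additional duty on 3051.04 from Hesius: +15.4%. Applied ad valorem rate: 2% + 15.4% = 17.4%.
Duty = ¥101,863.70 × 17.4% = ¥17,724.28.
Line 2 (4048.82, Solistan, 4,123 units, ¥989,355.08):
Code 4048.82 is under a tariff-rate quota (threshold 3,473 units). In-quota: 3,473 units at 8.5%; over-quota: 650 units at 28%.
Pro-rata value split: in-quota = ¥989,355.08 × 3,473/4,123 = ¥833,381.08; over-quota = ¥989,355.08 − ¥833,381.08 = ¥155,974.00.
In-quota duty = ¥833,381.08 × 8.5% = ¥70,837.39. Over-quota duty = ¥155,974.00 × 28% = ¥43,672.72.
Line duty = ¥70,837.39 + ¥43,672.72 = ¥114,510.11.
Line 3 (6100.01, Solistan, 3,365 liters, ¥525,848.55):
Base rate for 6100.01 is 5.5% + ¥3.56/liter.
Origin Solistan qualifies under the Ulistan–Solistan agreement and 6100.01 is covered: preferential rate Free applies instead.
The additional-duty order on 6100.01 targets Hesius, not Solistan; it does not apply.
Duty = ¥525,848.55 × 0% = ¥0.00.
Total = ¥17,724.28 + ¥114,510.11 + ¥0.00 = ¥132,234.39.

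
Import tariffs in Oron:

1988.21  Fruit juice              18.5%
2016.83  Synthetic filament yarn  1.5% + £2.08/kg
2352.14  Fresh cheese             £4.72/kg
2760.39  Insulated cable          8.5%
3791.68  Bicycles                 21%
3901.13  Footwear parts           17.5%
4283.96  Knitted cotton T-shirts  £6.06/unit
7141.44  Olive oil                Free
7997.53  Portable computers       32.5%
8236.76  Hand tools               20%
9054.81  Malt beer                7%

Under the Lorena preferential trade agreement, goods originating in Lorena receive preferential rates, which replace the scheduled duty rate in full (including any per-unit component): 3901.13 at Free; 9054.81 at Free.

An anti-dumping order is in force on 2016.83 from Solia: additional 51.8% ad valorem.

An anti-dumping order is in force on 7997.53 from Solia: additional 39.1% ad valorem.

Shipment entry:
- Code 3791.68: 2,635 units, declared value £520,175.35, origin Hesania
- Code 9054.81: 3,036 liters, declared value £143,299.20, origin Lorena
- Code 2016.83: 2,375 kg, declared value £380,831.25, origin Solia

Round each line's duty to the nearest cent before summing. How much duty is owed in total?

Line 1 (3791.68, Hesania, 2,635 units, £520,175.35):
Base rate for 3791.68 is 21%.
Duty = £520,175.35 × 21% = £109,236.82.
Line 2 (9054.81, Lorena, 3,036 liters, £143,299.20):
Base rate for 9054.81 is 7%.
Origin Lorena qualifies under the Oron–Lorena agreement and 9054.81 is covered: preferential rate Free applies instead.
Duty = £143,299.20 × 0% = £0.00.
Line 3 (2016.83, Solia, 2,375 kg, £380,831.25):
Base rate for 2016.83 is 1.5% + £2.08/kg.
Additional duty on 2016.83 from Solia: +51.8%. Applied ad valorem rate: 1.5% + 51.8% = 53.3%.
Duty = £380,831.25 × 53.3% + 2,375 × £2.08 = £207,923.06.
Total = £109,236.82 + £0.00 + £207,923.06 = £317,159.88.

£317,159.88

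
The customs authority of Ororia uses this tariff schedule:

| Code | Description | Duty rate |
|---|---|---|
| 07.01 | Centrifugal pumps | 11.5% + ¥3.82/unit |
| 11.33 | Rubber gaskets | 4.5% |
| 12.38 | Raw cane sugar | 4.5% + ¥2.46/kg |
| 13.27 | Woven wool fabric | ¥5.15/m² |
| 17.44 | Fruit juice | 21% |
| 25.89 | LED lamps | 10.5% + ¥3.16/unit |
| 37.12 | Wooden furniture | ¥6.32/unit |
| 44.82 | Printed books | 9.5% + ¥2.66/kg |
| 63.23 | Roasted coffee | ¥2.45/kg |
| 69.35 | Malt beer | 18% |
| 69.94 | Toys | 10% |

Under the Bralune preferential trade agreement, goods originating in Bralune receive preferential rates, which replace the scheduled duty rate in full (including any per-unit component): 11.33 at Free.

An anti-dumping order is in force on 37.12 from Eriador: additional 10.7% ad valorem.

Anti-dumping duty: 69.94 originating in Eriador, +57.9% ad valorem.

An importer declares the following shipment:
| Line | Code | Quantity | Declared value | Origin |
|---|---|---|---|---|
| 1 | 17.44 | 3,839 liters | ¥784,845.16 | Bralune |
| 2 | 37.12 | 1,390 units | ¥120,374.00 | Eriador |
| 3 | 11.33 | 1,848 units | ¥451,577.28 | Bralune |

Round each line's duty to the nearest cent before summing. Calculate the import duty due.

Line 1 (17.44, Bralune, 3,839 liters, ¥784,845.16):
Base rate for 17.44 is 21%.
Origin Bralune is the FTA partner but 17.44 is not on the preference list; base rate stands.
Duty = ¥784,845.16 × 21% = ¥164,817.48.
Line 2 (37.12, Eriador, 1,390 units, ¥120,374.00):
Base rate for 37.12 is ¥6.32/unit.
Additional duty on 37.12 from Eriador: +10.7% ad valorem. Applied ad valorem rate = 10.7%.
Duty = ¥120,374.00 × 10.7% + 1,390 × ¥6.32 = ¥21,664.82.
Line 3 (11.33, Bralune, 1,848 units, ¥451,577.28):
Base rate for 11.33 is 4.5%.
Origin Bralune qualifies under the Ororia–Bralune agreement and 11.33 is covered: preferential rate Free applies instead.
Duty = ¥451,577.28 × 0% = ¥0.00.
Total = ¥164,817.48 + ¥21,664.82 + ¥0.00 = ¥186,482.30.

¥186,482.30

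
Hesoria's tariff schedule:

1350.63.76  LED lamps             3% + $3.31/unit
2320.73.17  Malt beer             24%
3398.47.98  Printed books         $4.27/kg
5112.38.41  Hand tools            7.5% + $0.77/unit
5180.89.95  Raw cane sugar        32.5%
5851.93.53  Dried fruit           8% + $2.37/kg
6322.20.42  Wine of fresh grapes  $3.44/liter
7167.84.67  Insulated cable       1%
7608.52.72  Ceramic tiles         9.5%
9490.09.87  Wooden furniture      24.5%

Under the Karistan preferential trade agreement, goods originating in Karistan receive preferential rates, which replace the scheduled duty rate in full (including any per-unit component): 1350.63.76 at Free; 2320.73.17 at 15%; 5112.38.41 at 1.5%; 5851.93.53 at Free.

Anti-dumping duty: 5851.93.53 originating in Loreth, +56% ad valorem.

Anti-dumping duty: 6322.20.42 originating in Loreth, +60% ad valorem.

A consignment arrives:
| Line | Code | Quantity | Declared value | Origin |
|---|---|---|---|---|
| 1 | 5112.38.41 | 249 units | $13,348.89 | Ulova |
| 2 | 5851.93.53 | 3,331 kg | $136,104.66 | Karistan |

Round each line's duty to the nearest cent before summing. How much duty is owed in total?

$1,192.90

Line 1 (5112.38.41, Ulova, 249 units, $13,348.89):
Base rate for 5112.38.41 is 7.5% + $0.77/unit.
5112.38.41 has an FTA preferential rate, but origin Ulova is not Karistan; base rate stands.
Duty = $13,348.89 × 7.5% + 249 × $0.77 = $1,192.90.
Line 2 (5851.93.53, Karistan, 3,331 kg, $136,104.66):
Base rate for 5851.93.53 is 8% + $2.37/kg.
Origin Karistan qualifies under the Hesoria–Karistan agreement and 5851.93.53 is covered: preferential rate Free applies instead.
The additional-duty order on 5851.93.53 targets Loreth, not Karistan; it does not apply.
Duty = $136,104.66 × 0% = $0.00.
Total = $1,192.90 + $0.00 = $1,192.90.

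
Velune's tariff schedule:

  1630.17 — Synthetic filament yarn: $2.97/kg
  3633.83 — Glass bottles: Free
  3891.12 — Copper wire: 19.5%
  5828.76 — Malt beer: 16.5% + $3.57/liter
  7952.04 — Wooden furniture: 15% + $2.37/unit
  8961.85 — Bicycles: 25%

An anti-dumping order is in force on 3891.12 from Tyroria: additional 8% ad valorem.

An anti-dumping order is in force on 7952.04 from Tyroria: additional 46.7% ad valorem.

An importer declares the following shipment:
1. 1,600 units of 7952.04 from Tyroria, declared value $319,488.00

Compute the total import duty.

$200,916.10

Line 1 (7952.04, Tyroria, 1,600 units, $319,488.00):
Base rate for 7952.04 is 15% + $2.37/unit.
Additional duty on 7952.04 from Tyroria: +46.7%. Applied ad valorem rate: 15% + 46.7% = 61.7%.
Duty = $319,488.00 × 61.7% + 1,600 × $2.37 = $200,916.10.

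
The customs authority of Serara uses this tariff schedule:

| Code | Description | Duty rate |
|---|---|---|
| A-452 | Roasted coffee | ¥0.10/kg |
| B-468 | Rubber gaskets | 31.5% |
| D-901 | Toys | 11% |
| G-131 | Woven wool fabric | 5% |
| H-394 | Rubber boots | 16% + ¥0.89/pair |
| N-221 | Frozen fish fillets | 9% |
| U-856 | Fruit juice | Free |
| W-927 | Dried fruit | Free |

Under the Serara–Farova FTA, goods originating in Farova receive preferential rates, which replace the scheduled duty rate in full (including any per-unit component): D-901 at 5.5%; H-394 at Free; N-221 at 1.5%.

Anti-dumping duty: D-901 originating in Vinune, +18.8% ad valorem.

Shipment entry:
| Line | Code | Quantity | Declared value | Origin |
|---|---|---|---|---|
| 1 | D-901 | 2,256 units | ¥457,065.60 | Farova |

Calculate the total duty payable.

Line 1 (D-901, Farova, 2,256 units, ¥457,065.60):
Base rate for D-901 is 11%.
Origin Farova qualifies under the Serara–Farova agreement and D-901 is covered: preferential rate 5.5% applies instead.
The additional-duty order on D-901 targets Vinune, not Farova; it does not apply.
Duty = ¥457,065.60 × 5.5% = ¥25,138.61.

¥25,138.61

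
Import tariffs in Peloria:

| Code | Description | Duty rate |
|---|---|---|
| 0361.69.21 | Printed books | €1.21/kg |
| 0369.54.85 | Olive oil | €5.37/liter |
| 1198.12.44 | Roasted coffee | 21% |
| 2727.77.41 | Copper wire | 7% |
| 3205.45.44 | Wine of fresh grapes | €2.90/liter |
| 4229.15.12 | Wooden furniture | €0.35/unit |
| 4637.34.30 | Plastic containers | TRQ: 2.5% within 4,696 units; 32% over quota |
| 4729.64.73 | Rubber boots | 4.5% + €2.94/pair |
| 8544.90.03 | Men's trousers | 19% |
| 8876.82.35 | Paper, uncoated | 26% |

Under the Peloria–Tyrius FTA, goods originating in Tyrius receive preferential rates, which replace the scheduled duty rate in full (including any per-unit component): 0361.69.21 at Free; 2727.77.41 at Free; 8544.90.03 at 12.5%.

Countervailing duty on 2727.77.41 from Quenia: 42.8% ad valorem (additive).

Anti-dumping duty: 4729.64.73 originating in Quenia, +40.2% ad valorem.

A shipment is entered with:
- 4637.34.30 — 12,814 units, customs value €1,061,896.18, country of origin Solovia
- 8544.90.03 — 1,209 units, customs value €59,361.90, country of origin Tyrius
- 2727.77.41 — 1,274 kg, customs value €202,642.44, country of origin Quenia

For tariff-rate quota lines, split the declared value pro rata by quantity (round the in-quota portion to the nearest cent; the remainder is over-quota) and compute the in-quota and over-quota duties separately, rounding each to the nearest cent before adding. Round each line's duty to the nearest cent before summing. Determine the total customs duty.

Line 1 (4637.34.30, Solovia, 12,814 units, €1,061,896.18):
Code 4637.34.30 is under a tariff-rate quota (threshold 4,696 units). In-quota: 4,696 units at 2.5%; over-quota: 8,118 units at 32%.
Pro-rata value split: in-quota = €1,061,896.18 × 4,696/12,814 = €389,157.52; over-quota = €1,061,896.18 − €389,157.52 = €672,738.66.
In-quota duty = €389,157.52 × 2.5% = €9,728.94. Over-quota duty = €672,738.66 × 32% = €215,276.37.
Line duty = €9,728.94 + €215,276.37 = €225,005.31.
Line 2 (8544.90.03, Tyrius, 1,209 units, €59,361.90):
Base rate for 8544.90.03 is 19%.
Origin Tyrius qualifies under the Peloria–Tyrius agreement and 8544.90.03 is covered: preferential rate 12.5% applies instead.
Duty = €59,361.90 × 12.5% = €7,420.24.
Line 3 (2727.77.41, Quenia, 1,274 kg, €202,642.44):
Base rate for 2727.77.41 is 7%.
2727.77.41 has an FTA preferential rate, but origin Quenia is not Tyrius; base rate stands.
Additional duty on 2727.77.41 from Quenia: +42.8%. Applied ad valorem rate: 7% + 42.8% = 49.8%.
Duty = €202,642.44 × 49.8% = €100,915.94.
Total = €225,005.31 + €7,420.24 + €100,915.94 = €333,341.49.

€333,341.49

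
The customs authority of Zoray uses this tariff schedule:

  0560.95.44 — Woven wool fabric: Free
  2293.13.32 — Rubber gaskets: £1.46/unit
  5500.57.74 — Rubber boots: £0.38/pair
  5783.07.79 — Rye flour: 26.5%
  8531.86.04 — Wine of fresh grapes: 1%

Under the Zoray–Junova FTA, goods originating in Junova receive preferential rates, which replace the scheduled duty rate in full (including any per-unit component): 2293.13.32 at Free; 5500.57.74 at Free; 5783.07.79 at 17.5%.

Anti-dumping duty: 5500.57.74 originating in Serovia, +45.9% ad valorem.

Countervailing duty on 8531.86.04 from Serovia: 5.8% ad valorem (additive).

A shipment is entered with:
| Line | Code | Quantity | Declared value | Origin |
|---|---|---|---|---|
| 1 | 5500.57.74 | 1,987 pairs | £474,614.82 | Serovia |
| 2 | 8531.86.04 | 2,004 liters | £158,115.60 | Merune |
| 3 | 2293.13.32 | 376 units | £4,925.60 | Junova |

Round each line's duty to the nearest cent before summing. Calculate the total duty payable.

Line 1 (5500.57.74, Serovia, 1,987 pairs, £474,614.82):
Base rate for 5500.57.74 is £0.38/pair.
5500.57.74 has an FTA preferential rate, but origin Serovia is not Junova; base rate stands.
Additional duty on 5500.57.74 from Serovia: +45.9% ad valorem. Applied ad valorem rate = 45.9%.
Duty = £474,614.82 × 45.9% + 1,987 × £0.38 = £218,603.26.
Line 2 (8531.86.04, Merune, 2,004 liters, £158,115.60):
Base rate for 8531.86.04 is 1%.
The additional-duty order on 8531.86.04 targets Serovia, not Merune; it does not apply.
Duty = £158,115.60 × 1% = £1,581.16.
Line 3 (2293.13.32, Junova, 376 units, £4,925.60):
Base rate for 2293.13.32 is £1.46/unit.
Origin Junova qualifies under the Zoray–Junova agreement and 2293.13.32 is covered: preferential rate Free applies instead.
Duty = £4,925.60 × 0% = £0.00.
Total = £218,603.26 + £1,581.16 + £0.00 = £220,184.42.

£220,184.42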